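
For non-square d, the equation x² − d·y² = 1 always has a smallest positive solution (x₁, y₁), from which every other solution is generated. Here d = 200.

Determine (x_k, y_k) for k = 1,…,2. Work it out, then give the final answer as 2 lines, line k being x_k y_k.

99 7
19601 1386

[14; 7,28] for √200; ℓ=2 ⇒ convergent index 1
i=0: a=14 ⇒ p=14, q=1
i=1: a=7 ⇒ p=99, q=7
→ (99, 7).  Check: 99²=9801, 200·7²=9800, difference 1.
(x_2, y_2) = (99·99 + 200·7·7, 99·7 + 7·99) = (19601, 1386)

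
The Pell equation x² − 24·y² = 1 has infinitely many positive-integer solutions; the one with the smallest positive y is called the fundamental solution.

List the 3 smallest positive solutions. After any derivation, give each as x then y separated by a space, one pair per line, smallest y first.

5 1
49 10
485 99

[4; 1,8] for √24; ℓ=2 ⇒ convergent index 1
k=0  a_k=4  p_k/q_k = 4/1
k=1  a_k=1  p_k/q_k = 5/1
fundamental: x₁=5, y₁=1  (since 25 − 24·1 = 1)
k=2:  x_2 = 5·5+24·1·1 = 49,  y_2 = 5·1+1·5 = 10
k=3:  x_3 = 5·49+24·1·10 = 485,  y_3 = 5·10+1·49 = 99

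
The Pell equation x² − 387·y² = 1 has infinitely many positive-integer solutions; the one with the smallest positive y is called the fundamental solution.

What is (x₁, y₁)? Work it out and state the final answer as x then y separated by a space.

d=387: √d = [19; 1,2,19,2,1,38] (ℓ=6, even), read p_5/q_5
step 0: (19, 1)  from 19·(1,0) + (0,1)
step 1: (20, 1)  from 1·(19,1) + (1,0)
step 2: (59, 3)  from 2·(20,1) + (19,1)
…
step 4: (2341, 119)  from 2·(1141,58) + (59,3)
step 5: (3482, 177)  from 1·(2341,119) + (1141,58)
(x₁, y₁) = (3482, 177);  3482² − 387·177² = 1 ✓

3482 177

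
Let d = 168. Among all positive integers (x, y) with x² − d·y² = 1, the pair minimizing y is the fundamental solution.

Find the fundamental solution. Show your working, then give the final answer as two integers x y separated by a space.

√168 → a₀=12, period (1,24); ℓ=2 even so k=1
i=0: a=12 ⇒ p=12, q=1
i=1: a=1 ⇒ p=13, q=1
fundamental: x₁=13, y₁=1  (since 169 − 168·1 = 1)

13 1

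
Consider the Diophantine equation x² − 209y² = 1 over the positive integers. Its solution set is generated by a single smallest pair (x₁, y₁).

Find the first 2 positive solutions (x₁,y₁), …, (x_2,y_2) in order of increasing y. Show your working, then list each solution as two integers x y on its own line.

46551 3220
4333991201 299788440

√209 = [14; 2,5,3,2,3,5,2,28, …], period ℓ=8 (even) → k=7
step 0: (14, 1)  from 14·(1,0) + (0,1)
…
step 6: (21266, 1471)  from 5·(4019,278) + (1171,81)
step 7: (46551, 3220)  from 2·(21266,1471) + (4019,278)
(x₁, y₁) = (46551, 3220);  46551² − 209·3220² = 1 ✓
k=2:  x_2 = 46551·46551+209·3220·3220 = 4333991201,  y_2 = 46551·3220+3220·46551 = 299788440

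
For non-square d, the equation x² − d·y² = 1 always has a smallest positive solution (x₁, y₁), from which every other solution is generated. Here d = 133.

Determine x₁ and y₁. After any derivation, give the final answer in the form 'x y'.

d=133: √d = [11; 1,1,7,5,1,…,1,1,22] (ℓ=16, even), read p_15/q_15
a_0=11:  p_0=11·1+0=11,  q_0=11·0+1=1
…
a_2=1:  p_2=1·12+11=23,  q_2=1·1+1=2
…
a_7=1:  p_7=1·1949+1061=3010,  q_7=1·169+92=261
a_8=2:  p_8=2·3010+1949=7969,  q_8=2·261+169=691
a_9=1:  p_9=1·7969+3010=10979,  q_9=1·691+261=952
…
a_11=1:  p_11=1·18948+10979=29927,  q_11=1·1643+952=2595
…
a_13=7:  p_13=7·168583+29927=1210008,  q_13=7·14618+2595=104921
a_14=1:  p_14=1·1210008+168583=1378591,  q_14=1·104921+14618=119539
a_15=1:  p_15=1·1378591+1210008=2588599,  q_15=1·119539+104921=224460
(x₁, y₁) = (2588599, 224460);  2588599² − 133·224460² = 1 ✓

2588599 224460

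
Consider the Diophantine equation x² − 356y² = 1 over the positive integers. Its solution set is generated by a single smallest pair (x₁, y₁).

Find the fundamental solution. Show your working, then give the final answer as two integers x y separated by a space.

√356 = [18; 1,6,1,1,2,…,6,1,36, …], period ℓ=14 (even) → k=13
step 0: (18, 1)  from 18·(1,0) + (0,1)
…
step 2: (132, 7)  from 6·(19,1) + (18,1)
…
step 4: (283, 15)  from 1·(151,8) + (132,7)
step 5: (717, 38)  from 2·(283,15) + (151,8)
step 6: (1000, 53)  from 1·(717,38) + (283,15)
step 7: (8717, 462)  from 8·(1000,53) + (717,38)
…
step 10: (37868, 2007)  from 1·(28151,1492) + (9717,515)
…
step 12: (433982, 23001)  from 6·(66019,3499) + (37868,2007)
step 13: (500001, 26500)  from 1·(433982,23001) + (66019,3499)
fundamental: x₁=500001, y₁=26500  (since 250001000001 − 356·702250000 = 1)

500001 26500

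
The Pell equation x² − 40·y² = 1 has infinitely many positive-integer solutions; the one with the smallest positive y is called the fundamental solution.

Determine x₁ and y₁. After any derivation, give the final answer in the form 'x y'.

19 3

√40 → a₀=6, period (3,12); ℓ=2 even so k=1
step 0: (6, 1)  from 6·(1,0) + (0,1)
step 1: (19, 3)  from 3·(6,1) + (1,0)
→ (19, 3).  Check: 19²=361, 40·3²=360, difference 1.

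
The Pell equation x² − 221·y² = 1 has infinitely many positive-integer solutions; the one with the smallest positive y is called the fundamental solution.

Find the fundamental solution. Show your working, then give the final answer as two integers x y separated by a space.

1665 112

[14; 1,6,2,6,1,28] for √221; ℓ=6 ⇒ convergent index 5
i=0: a=14 ⇒ p=14, q=1
i=1: a=1 ⇒ p=15, q=1
i=2: a=6 ⇒ p=104, q=7
…
i=4: a=6 ⇒ p=1442, q=97
i=5: a=1 ⇒ p=1665, q=112
(x₁, y₁) = (1665, 112);  1665² − 221·112² = 1 ✓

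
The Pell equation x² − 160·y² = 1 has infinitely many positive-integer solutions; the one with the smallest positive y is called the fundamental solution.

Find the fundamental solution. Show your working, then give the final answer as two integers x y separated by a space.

[12; 1,1,1,5,1,1,1,24] for √160; ℓ=8 ⇒ convergent index 7
i=0: a=12 ⇒ p=12, q=1
…
i=6: a=1 ⇒ p=468, q=37
i=7: a=1 ⇒ p=721, q=57
→ (721, 57).  Check: 721²=519841, 160·57²=519840, difference 1.

721 57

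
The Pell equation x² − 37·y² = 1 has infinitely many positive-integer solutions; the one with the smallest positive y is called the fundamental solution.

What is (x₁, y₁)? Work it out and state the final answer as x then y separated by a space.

d=37: √d = [6; 12] (ℓ=1, odd), read p_1/q_1
a_0=6:  p_0=6·1+0=6,  q_0=6·0+1=1
a_1=12:  p_1=12·6+1=73,  q_1=12·1+0=12
fundamental: x₁=73, y₁=12  (since 5329 − 37·144 = 1)

73 12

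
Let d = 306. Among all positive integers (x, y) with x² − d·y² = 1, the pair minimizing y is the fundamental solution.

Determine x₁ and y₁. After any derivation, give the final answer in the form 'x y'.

35 2

d=306: √d = [17; 2,34] (ℓ=2, even), read p_1/q_1
i=0: a=17 ⇒ p=17, q=1
i=1: a=2 ⇒ p=35, q=2
(x₁, y₁) = (35, 2);  35² − 306·2² = 1 ✓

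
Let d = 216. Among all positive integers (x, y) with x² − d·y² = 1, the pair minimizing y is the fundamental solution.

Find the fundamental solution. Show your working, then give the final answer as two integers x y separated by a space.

√216 = [14; 1,2,3,2,1,28, …], period ℓ=6 (even) → k=5
i=0: a=14 ⇒ p=14, q=1
…
i=3: a=3 ⇒ p=147, q=10
i=4: a=2 ⇒ p=338, q=23
i=5: a=1 ⇒ p=485, q=33
fundamental: x₁=485, y₁=33  (since 235225 − 216·1089 = 1)

485 33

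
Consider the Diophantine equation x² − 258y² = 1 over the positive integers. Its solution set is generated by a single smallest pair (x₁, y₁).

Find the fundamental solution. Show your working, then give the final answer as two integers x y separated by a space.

257 16

√258 = [16; 16,32, …], period ℓ=2 (even) → k=1
a_0=16:  p_0=16·1+0=16,  q_0=16·0+1=1
a_1=16:  p_1=16·16+1=257,  q_1=16·1+0=16
(x₁, y₁) = (257, 16);  257² − 258·16² = 1 ✓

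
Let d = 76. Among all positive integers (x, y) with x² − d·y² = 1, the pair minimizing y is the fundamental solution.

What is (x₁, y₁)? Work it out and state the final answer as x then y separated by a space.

57799 6630

√76 = [8; 1,2,1,1,5,4,5,1,1,2,1,16, …], period ℓ=12 (even) → k=11
i=0: a=8 ⇒ p=8, q=1
…
i=2: a=2 ⇒ p=26, q=3
i=3: a=1 ⇒ p=35, q=4
…
i=5: a=5 ⇒ p=340, q=39
i=6: a=4 ⇒ p=1421, q=163
…
i=9: a=1 ⇒ p=16311, q=1871
i=10: a=2 ⇒ p=41488, q=4759
i=11: a=1 ⇒ p=57799, q=6630
→ (57799, 6630).  Check: 57799²=3340724401, 76·6630²=3340724400, difference 1.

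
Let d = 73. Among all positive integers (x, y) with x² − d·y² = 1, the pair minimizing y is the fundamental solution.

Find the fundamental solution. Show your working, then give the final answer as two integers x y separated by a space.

2281249 267000

√73 = [8; 1,1,5,5,1,1,16, …], period ℓ=7 (odd) → k=13
k=0  a_k=8  p_k/q_k = 8/1
k=1  a_k=1  p_k/q_k = 9/1
k=2  a_k=1  p_k/q_k = 17/2
k=3  a_k=5  p_k/q_k = 94/11
k=4  a_k=5  p_k/q_k = 487/57
…
k=6  a_k=1  p_k/q_k = 1068/125
k=7  a_k=16  p_k/q_k = 17669/2068
k=8  a_k=1  p_k/q_k = 18737/2193
k=9  a_k=1  p_k/q_k = 36406/4261
k=10  a_k=5  p_k/q_k = 200767/23498
k=11  a_k=5  p_k/q_k = 1040241/121751
k=12  a_k=1  p_k/q_k = 1241008/145249
k=13  a_k=1  p_k/q_k = 2281249/267000
→ (2281249, 267000).  Check: 2281249²=5204097000001, 73·267000²=5204097000000, difference 1.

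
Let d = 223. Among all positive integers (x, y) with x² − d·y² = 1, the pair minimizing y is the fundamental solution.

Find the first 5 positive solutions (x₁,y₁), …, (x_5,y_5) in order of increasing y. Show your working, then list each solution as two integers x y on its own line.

√223 = [14; 1,13,1,28, …], period ℓ=4 (even) → k=3
i=0: a=14 ⇒ p=14, q=1
…
i=2: a=13 ⇒ p=209, q=14
i=3: a=1 ⇒ p=224, q=15
fundamental: x₁=224, y₁=15  (since 50176 − 223·225 = 1)
(224+15√223)^2 = 100351 + 6720√223
(224+15√223)^3 = 44957024 + 3010545√223
(224+15√223)^4 = 20140646401 + 1348717440√223
(224+15√223)^5 = 9022964630624 + 604222402575√223

224 15
100351 6720
44957024 3010545
20140646401 1348717440
9022964630624 604222402575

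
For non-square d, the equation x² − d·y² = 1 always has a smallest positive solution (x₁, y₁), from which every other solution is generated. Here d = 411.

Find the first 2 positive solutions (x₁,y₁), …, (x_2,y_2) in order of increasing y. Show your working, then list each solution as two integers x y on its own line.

49730 2453
4946145799 243975380

d=411: √d = [20; 3,1,1,1,19,1,1,1,3,40] (ℓ=10, even), read p_9/q_9
step 0: (20, 1)  from 20·(1,0) + (0,1)
…
step 2: (81, 4)  from 1·(61,3) + (20,1)
…
step 5: (4379, 216)  from 19·(223,11) + (142,7)
…
step 8: (13583, 670)  from 1·(8981,443) + (4602,227)
step 9: (49730, 2453)  from 3·(13583,670) + (8981,443)
fundamental: x₁=49730, y₁=2453  (since 2473072900 − 411·6017209 = 1)
n=2: (49730,2453)∘(49730,2453) = (49730·49730+411·2453·2453, 49730·2453+2453·49730) = (4946145799,243975380)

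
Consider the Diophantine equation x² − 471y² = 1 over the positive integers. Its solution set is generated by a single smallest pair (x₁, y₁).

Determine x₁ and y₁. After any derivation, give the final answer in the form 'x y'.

7838695 361188

√471 → a₀=21, period (1,2,2,1,3,…,2,1,42); ℓ=14 even so k=13
step 0: (21, 1)  from 21·(1,0) + (0,1)
…
step 4: (217, 10)  from 1·(152,7) + (65,3)
…
step 7: (48809, 2249)  from 14·(3429,158) + (803,37)
…
step 12: (5506953, 253747)  from 2·(2331742,107441) + (843469,38865)
step 13: (7838695, 361188)  from 1·(5506953,253747) + (2331742,107441)
(x₁, y₁) = (7838695, 361188);  7838695² − 471·361188² = 1 ✓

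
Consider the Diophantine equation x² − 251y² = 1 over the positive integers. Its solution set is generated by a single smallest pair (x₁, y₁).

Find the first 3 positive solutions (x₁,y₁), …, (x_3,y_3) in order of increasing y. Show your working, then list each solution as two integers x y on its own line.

3674890 231957
27009633024199 1704832919460
198514860608593651330 12530146894788486843

√251 = [15; 1,5,2,1,2,…,5,1,30, …], period ℓ=14 (even) → k=13
k=0  a_k=15  p_k/q_k = 15/1
k=1  a_k=1  p_k/q_k = 16/1
…
k=3  a_k=2  p_k/q_k = 206/13
k=4  a_k=1  p_k/q_k = 301/19
…
k=6  a_k=2  p_k/q_k = 1917/121
k=7  a_k=15  p_k/q_k = 29563/1866
…
k=9  a_k=2  p_k/q_k = 151649/9572
k=10  a_k=1  p_k/q_k = 212692/13425
…
k=12  a_k=5  p_k/q_k = 3097857/195535
k=13  a_k=1  p_k/q_k = 3674890/231957
fundamental: x₁=3674890, y₁=231957  (since 13504816512100 − 251·53804049849 = 1)
(3674890+231957√251)^2 = 27009633024199 + 1704832919460√251
(3674890+231957√251)^3 = 198514860608593651330 + 12530146894788486843√251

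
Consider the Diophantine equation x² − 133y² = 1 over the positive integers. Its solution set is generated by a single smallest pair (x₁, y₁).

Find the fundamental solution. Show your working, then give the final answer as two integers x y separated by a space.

2588599 224460

√133 = [11; 1,1,7,5,1,…,1,1,22, …], period ℓ=16 (even) → k=15
i=0: a=11 ⇒ p=11, q=1
i=1: a=1 ⇒ p=12, q=1
i=2: a=1 ⇒ p=23, q=2
…
i=6: a=1 ⇒ p=1949, q=169
i=7: a=1 ⇒ p=3010, q=261
i=8: a=2 ⇒ p=7969, q=691
i=9: a=1 ⇒ p=10979, q=952
i=10: a=1 ⇒ p=18948, q=1643
i=11: a=1 ⇒ p=29927, q=2595
i=12: a=5 ⇒ p=168583, q=14618
i=13: a=7 ⇒ p=1210008, q=104921
i=14: a=1 ⇒ p=1378591, q=119539
i=15: a=1 ⇒ p=2588599, q=224460
fundamental: x₁=2588599, y₁=224460  (since 6700844782801 − 133·50382291600 = 1)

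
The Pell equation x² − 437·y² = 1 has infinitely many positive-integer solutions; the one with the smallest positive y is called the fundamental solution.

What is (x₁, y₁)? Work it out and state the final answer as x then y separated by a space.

4599 220

√437 → a₀=20, period (1,9,2,9,1,40); ℓ=6 even so k=5
step 0: (20, 1)  from 20·(1,0) + (0,1)
step 1: (21, 1)  from 1·(20,1) + (1,0)
step 2: (209, 10)  from 9·(21,1) + (20,1)
step 3: (439, 21)  from 2·(209,10) + (21,1)
step 4: (4160, 199)  from 9·(439,21) + (209,10)
step 5: (4599, 220)  from 1·(4160,199) + (439,21)
fundamental: x₁=4599, y₁=220  (since 21150801 − 437·48400 = 1)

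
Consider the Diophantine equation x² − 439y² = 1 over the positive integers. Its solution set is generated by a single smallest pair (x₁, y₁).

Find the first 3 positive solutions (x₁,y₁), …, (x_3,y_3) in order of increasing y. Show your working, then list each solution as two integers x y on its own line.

440 21
387199 18480
340734680 16262379

[20; 1,19,1,40] for √439; ℓ=4 ⇒ convergent index 3
a_0=20:  p_0=20·1+0=20,  q_0=20·0+1=1
…
a_2=19:  p_2=19·21+20=419,  q_2=19·1+1=20
a_3=1:  p_3=1·419+21=440,  q_3=1·20+1=21
→ (440, 21).  Check: 440²=193600, 439·21²=193599, difference 1.
n=2: (440,21)∘(440,21) = (440·440+439·21·21, 440·21+21·440) = (387199,18480)
n=3: (387199,18480)∘(440,21) = (440·387199+439·21·18480, 440·18480+21·387199) = (340734680,16262379)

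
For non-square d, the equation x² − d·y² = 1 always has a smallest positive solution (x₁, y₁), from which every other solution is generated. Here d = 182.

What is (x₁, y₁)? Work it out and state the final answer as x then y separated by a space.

[13; 2,26] for √182; ℓ=2 ⇒ convergent index 1
step 0: (13, 1)  from 13·(1,0) + (0,1)
step 1: (27, 2)  from 2·(13,1) + (1,0)
→ (27, 2).  Check: 27²=729, 182·2²=728, difference 1.

27 2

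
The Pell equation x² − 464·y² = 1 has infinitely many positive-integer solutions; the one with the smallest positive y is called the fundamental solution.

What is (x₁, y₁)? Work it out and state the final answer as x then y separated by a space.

9801 455

√464 = [21; 1,1,5,1,1,1,5,1,1,42, …], period ℓ=10 (even) → k=9
k=0  a_k=21  p_k/q_k = 21/1
…
k=3  a_k=5  p_k/q_k = 237/11
k=4  a_k=1  p_k/q_k = 280/13
…
k=7  a_k=5  p_k/q_k = 4502/209
k=8  a_k=1  p_k/q_k = 5299/246
k=9  a_k=1  p_k/q_k = 9801/455
fundamental: x₁=9801, y₁=455  (since 96059601 − 464·207025 = 1)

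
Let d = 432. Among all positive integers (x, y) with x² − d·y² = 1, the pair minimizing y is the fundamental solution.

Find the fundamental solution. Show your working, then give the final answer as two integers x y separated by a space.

d=432: √d = [20; 1,3,1,1,1,3,1,40] (ℓ=8, even), read p_7/q_7
a_0=20:  p_0=20·1+0=20,  q_0=20·0+1=1
…
a_4=1:  p_4=1·104+83=187,  q_4=1·5+4=9
…
a_6=3:  p_6=3·291+187=1060,  q_6=3·14+9=51
a_7=1:  p_7=1·1060+291=1351,  q_7=1·51+14=65
→ (1351, 65).  Check: 1351²=1825201, 432·65²=1825200, difference 1.

1351 65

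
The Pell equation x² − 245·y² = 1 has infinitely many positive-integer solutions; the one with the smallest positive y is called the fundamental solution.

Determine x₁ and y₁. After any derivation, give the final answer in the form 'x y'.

d=245: √d = [15; 1,1,1,7,6,7,1,1,1,30] (ℓ=10, even), read p_9/q_9
a_0=15:  p_0=15·1+0=15,  q_0=15·0+1=1
…
a_3=1:  p_3=1·31+16=47,  q_3=1·2+1=3
…
a_8=1:  p_8=1·18016+15809=33825,  q_8=1·1151+1010=2161
a_9=1:  p_9=1·33825+18016=51841,  q_9=1·2161+1151=3312
(x₁, y₁) = (51841, 3312);  51841² − 245·3312² = 1 ✓

51841 3312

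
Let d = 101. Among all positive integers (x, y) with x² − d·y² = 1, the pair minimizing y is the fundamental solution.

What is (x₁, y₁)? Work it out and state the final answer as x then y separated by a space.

201 20

[10; 20] for √101; ℓ=1 ⇒ convergent index 1
k=0  a_k=10  p_k/q_k = 10/1
k=1  a_k=20  p_k/q_k = 201/20
fundamental: x₁=201, y₁=20  (since 40401 − 101·400 = 1)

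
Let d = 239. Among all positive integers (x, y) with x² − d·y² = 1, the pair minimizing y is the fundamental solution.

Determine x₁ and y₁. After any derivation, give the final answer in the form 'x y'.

6195120 400729

√239 = [15; 2,5,1,2,4,15,4,2,1,5,2,30, …], period ℓ=12 (even) → k=11
k=0  a_k=15  p_k/q_k = 15/1
…
k=4  a_k=2  p_k/q_k = 572/37
k=5  a_k=4  p_k/q_k = 2489/161
…
k=10  a_k=5  p_k/q_k = 2847431/184185
k=11  a_k=2  p_k/q_k = 6195120/400729
→ (6195120, 400729).  Check: 6195120²=38379511814400, 239·400729²=38379511814399, difference 1.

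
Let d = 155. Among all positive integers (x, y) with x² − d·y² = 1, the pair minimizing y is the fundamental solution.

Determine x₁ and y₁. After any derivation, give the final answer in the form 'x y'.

√155 = [12; 2,4,2,24, …], period ℓ=4 (even) → k=3
a_0=12:  p_0=12·1+0=12,  q_0=12·0+1=1
…
a_2=4:  p_2=4·25+12=112,  q_2=4·2+1=9
a_3=2:  p_3=2·112+25=249,  q_3=2·9+2=20
(x₁, y₁) = (249, 20);  249² − 155·20² = 1 ✓

249 20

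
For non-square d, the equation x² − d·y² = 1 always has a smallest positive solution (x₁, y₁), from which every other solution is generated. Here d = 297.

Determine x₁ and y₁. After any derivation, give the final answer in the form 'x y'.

√297 → a₀=17, period (4,3,1,1,2,1,1,3,4,34); ℓ=10 even so k=9
i=0: a=17 ⇒ p=17, q=1
…
i=5: a=2 ⇒ p=1327, q=77
i=6: a=1 ⇒ p=1844, q=107
…
i=8: a=3 ⇒ p=11357, q=659
i=9: a=4 ⇒ p=48599, q=2820
fundamental: x₁=48599, y₁=2820  (since 2361862801 − 297·7952400 = 1)

48599 2820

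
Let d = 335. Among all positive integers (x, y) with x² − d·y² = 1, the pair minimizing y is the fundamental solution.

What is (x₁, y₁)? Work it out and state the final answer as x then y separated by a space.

√335 = [18; 3,3,3,36, …], period ℓ=4 (even) → k=3
step 0: (18, 1)  from 18·(1,0) + (0,1)
…
step 2: (183, 10)  from 3·(55,3) + (18,1)
step 3: (604, 33)  from 3·(183,10) + (55,3)
→ (604, 33).  Check: 604²=364816, 335·33²=364815, difference 1.

604 33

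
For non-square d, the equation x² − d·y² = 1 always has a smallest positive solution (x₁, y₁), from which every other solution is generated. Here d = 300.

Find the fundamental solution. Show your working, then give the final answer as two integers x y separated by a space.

[17; 3,8,3,34] for √300; ℓ=4 ⇒ convergent index 3
k=0  a_k=17  p_k/q_k = 17/1
k=1  a_k=3  p_k/q_k = 52/3
k=2  a_k=8  p_k/q_k = 433/25
k=3  a_k=3  p_k/q_k = 1351/78
fundamental: x₁=1351, y₁=78  (since 1825201 − 300·6084 = 1)

1351 78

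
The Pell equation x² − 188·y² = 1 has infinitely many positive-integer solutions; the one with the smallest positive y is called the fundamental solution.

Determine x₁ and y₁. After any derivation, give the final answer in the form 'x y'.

4607 336

[13; 1,2,2,6,2,2,1,26] for √188; ℓ=8 ⇒ convergent index 7
i=0: a=13 ⇒ p=13, q=1
…
i=3: a=2 ⇒ p=96, q=7
…
i=5: a=2 ⇒ p=1330, q=97
i=6: a=2 ⇒ p=3277, q=239
i=7: a=1 ⇒ p=4607, q=336
fundamental: x₁=4607, y₁=336  (since 21224449 − 188·112896 = 1)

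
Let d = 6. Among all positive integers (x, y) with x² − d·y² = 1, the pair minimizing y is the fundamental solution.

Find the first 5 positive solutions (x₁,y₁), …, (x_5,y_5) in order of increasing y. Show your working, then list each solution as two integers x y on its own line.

[2; 2,4] for √6; ℓ=2 ⇒ convergent index 1
i=0: a=2 ⇒ p=2, q=1
i=1: a=2 ⇒ p=5, q=2
→ (5, 2).  Check: 5²=25, 6·2²=24, difference 1.
n=2: (5,2)∘(5,2) = (5·5+6·2·2, 5·2+2·5) = (49,20)
n=3: (49,20)∘(5,2) = (5·49+6·2·20, 5·20+2·49) = (485,198)
n=4: (485,198)∘(5,2) = (5·485+6·2·198, 5·198+2·485) = (4801,1960)
n=5: (4801,1960)∘(5,2) = (5·4801+6·2·1960, 5·1960+2·4801) = (47525,19402)

5 2
49 20
485 198
4801 1960
47525 19402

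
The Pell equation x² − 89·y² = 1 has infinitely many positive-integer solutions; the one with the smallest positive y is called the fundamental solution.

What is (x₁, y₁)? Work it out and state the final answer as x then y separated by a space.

500001 53000

√89 = [9; 2,3,3,2,18, …], period ℓ=5 (odd) → k=9
i=0: a=9 ⇒ p=9, q=1
…
i=2: a=3 ⇒ p=66, q=7
…
i=4: a=2 ⇒ p=500, q=53
…
i=6: a=2 ⇒ p=18934, q=2007
i=7: a=3 ⇒ p=66019, q=6998
i=8: a=3 ⇒ p=216991, q=23001
i=9: a=2 ⇒ p=500001, q=53000
→ (500001, 53000).  Check: 500001²=250001000001, 89·53000²=250001000000, difference 1.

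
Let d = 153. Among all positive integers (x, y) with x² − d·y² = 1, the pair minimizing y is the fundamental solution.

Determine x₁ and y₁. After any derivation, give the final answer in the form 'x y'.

2177 176

d=153: √d = [12; 2,1,2,2,2,1,2,24] (ℓ=8, even), read p_7/q_7
i=0: a=12 ⇒ p=12, q=1
…
i=2: a=1 ⇒ p=37, q=3
i=3: a=2 ⇒ p=99, q=8
i=4: a=2 ⇒ p=235, q=19
i=5: a=2 ⇒ p=569, q=46
i=6: a=1 ⇒ p=804, q=65
i=7: a=2 ⇒ p=2177, q=176
fundamental: x₁=2177, y₁=176  (since 4739329 − 153·30976 = 1)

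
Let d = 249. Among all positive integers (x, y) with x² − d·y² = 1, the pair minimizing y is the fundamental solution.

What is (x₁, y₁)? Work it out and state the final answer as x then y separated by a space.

√249 = [15; 1,3,1,1,5,…,3,1,30, …], period ℓ=16 (even) → k=15
k=0  a_k=15  p_k/q_k = 15/1
…
k=2  a_k=3  p_k/q_k = 63/4
…
k=5  a_k=5  p_k/q_k = 789/50
…
k=8  a_k=10  p_k/q_k = 36751/2329
k=9  a_k=3  p_k/q_k = 113835/7214
…
k=14  a_k=3  p_k/q_k = 6669699/422675
k=15  a_k=1  p_k/q_k = 8553815/542076
→ (8553815, 542076).  Check: 8553815²=73167751054225, 249·542076²=73167751054224, difference 1.

8553815 542076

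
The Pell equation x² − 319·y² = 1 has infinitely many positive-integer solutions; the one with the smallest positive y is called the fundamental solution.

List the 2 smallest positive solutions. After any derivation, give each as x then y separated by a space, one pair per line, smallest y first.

[17; 1,6,5,1,4,…,6,1,34] for √319; ℓ=14 ⇒ convergent index 13
a_0=17:  p_0=17·1+0=17,  q_0=17·0+1=1
a_1=1:  p_1=1·17+1=18,  q_1=1·1+0=1
a_2=6:  p_2=6·18+17=125,  q_2=6·1+1=7
a_3=5:  p_3=5·125+18=643,  q_3=5·7+1=36
…
a_7=1:  p_7=1·11913+3715=15628,  q_7=1·667+208=875
…
a_12=6:  p_12=6·1798881+309613=11102899,  q_12=6·100718+17335=621643
a_13=1:  p_13=1·11102899+1798881=12901780,  q_13=1·621643+100718=722361
→ (12901780, 722361).  Check: 12901780²=166455927168400, 319·722361²=166455927168399, difference 1.
n=2: (12901780,722361)∘(12901780,722361) = (12901780·12901780+319·722361·722361, 12901780·722361+722361·12901780) = (332911854336799,18639485405160)

12901780 722361
332911854336799 18639485405160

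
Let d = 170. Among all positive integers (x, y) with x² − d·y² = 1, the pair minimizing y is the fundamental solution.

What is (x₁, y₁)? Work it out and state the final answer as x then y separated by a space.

339 26

[13; 26] for √170; ℓ=1 ⇒ convergent index 1
k=0  a_k=13  p_k/q_k = 13/1
k=1  a_k=26  p_k/q_k = 339/26
→ (339, 26).  Check: 339²=114921, 170·26²=114920, difference 1.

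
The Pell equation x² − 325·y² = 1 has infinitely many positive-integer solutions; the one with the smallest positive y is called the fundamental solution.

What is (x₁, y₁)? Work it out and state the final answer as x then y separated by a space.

√325 → a₀=18, period (36); ℓ=1 odd so k=1
k=0  a_k=18  p_k/q_k = 18/1
k=1  a_k=36  p_k/q_k = 649/36
→ (649, 36).  Check: 649²=421201, 325·36²=421200, difference 1.

649 36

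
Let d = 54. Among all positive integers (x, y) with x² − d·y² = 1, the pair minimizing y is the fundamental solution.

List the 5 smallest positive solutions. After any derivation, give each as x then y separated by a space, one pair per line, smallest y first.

√54 → a₀=7, period (2,1,6,1,2,14); ℓ=6 even so k=5
k=0  a_k=7  p_k/q_k = 7/1
k=1  a_k=2  p_k/q_k = 15/2
…
k=3  a_k=6  p_k/q_k = 147/20
k=4  a_k=1  p_k/q_k = 169/23
k=5  a_k=2  p_k/q_k = 485/66
(x₁, y₁) = (485, 66);  485² − 54·66² = 1 ✓
(x_2, y_2) = (485·485 + 54·66·66, 485·66 + 66·485) = (470449, 64020)
(x_3, y_3) = (485·470449 + 54·66·64020, 485·64020 + 66·470449) = (456335045, 62099334)
(x_4, y_4) = (485·456335045 + 54·66·62099334, 485·62099334 + 66·456335045) = (442644523201, 60236289960)
(x_5, y_5) = (485·442644523201 + 54·66·60236289960, 485·60236289960 + 66·442644523201) = (429364731169925, 58429139161866)

485 66
470449 64020
456335045 62099334
442644523201 60236289960
429364731169925 58429139161866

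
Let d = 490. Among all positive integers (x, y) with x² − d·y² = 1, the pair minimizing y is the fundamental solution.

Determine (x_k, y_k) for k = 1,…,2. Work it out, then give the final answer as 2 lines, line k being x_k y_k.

1039681 46968
2161873163521 97663474416

√490 → a₀=22, period (7,2,1,4,4,4,1,2,7,44); ℓ=10 even so k=9
step 0: (22, 1)  from 22·(1,0) + (0,1)
step 1: (155, 7)  from 7·(22,1) + (1,0)
…
step 4: (2280, 103)  from 4·(487,22) + (332,15)
…
step 7: (50315, 2273)  from 1·(40708,1839) + (9607,434)
step 8: (141338, 6385)  from 2·(50315,2273) + (40708,1839)
step 9: (1039681, 46968)  from 7·(141338,6385) + (50315,2273)
→ (1039681, 46968).  Check: 1039681²=1080936581761, 490·46968²=1080936581760, difference 1.
n=2: (1039681,46968)∘(1039681,46968) = (1039681·1039681+490·46968·46968, 1039681·46968+46968·1039681) = (2161873163521,97663474416)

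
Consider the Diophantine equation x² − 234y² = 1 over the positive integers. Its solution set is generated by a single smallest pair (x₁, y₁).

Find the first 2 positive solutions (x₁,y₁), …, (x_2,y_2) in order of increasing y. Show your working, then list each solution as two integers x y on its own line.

5201 340
54100801 3536680

√234 = [15; 3,2,1,2,1,2,3,30, …], period ℓ=8 (even) → k=7
k=0  a_k=15  p_k/q_k = 15/1
k=1  a_k=3  p_k/q_k = 46/3
k=2  a_k=2  p_k/q_k = 107/7
k=3  a_k=1  p_k/q_k = 153/10
k=4  a_k=2  p_k/q_k = 413/27
k=5  a_k=1  p_k/q_k = 566/37
k=6  a_k=2  p_k/q_k = 1545/101
k=7  a_k=3  p_k/q_k = 5201/340
fundamental: x₁=5201, y₁=340  (since 27050401 − 234·115600 = 1)
n=2: (5201,340)∘(5201,340) = (5201·5201+234·340·340, 5201·340+340·5201) = (54100801,3536680)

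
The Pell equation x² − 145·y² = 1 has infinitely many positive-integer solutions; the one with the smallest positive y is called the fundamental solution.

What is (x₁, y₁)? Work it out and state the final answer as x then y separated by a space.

√145 = [12; 24, …], period ℓ=1 (odd) → k=1
step 0: (12, 1)  from 12·(1,0) + (0,1)
step 1: (289, 24)  from 24·(12,1) + (1,0)
(x₁, y₁) = (289, 24);  289² − 145·24² = 1 ✓

289 24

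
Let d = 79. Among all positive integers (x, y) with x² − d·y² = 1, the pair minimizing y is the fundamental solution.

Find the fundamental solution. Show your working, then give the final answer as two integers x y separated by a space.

√79 → a₀=8, period (1,7,1,16); ℓ=4 even so k=3
k=0  a_k=8  p_k/q_k = 8/1
…
k=2  a_k=7  p_k/q_k = 71/8
k=3  a_k=1  p_k/q_k = 80/9
→ (80, 9).  Check: 80²=6400, 79·9²=6399, difference 1.

80 9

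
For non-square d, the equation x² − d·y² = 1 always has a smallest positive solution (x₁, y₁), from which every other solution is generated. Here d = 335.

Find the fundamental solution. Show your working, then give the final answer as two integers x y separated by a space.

√335 → a₀=18, period (3,3,3,36); ℓ=4 even so k=3
step 0: (18, 1)  from 18·(1,0) + (0,1)
…
step 2: (183, 10)  from 3·(55,3) + (18,1)
step 3: (604, 33)  from 3·(183,10) + (55,3)
→ (604, 33).  Check: 604²=364816, 335·33²=364815, difference 1.

604 33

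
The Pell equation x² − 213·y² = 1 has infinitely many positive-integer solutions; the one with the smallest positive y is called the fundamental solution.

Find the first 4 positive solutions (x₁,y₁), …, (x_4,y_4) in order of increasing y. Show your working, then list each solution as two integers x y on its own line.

194399 13320
75581942401 5178789360
29386108041429599 2013502945575960
11425260034216163289601 782845918228863306720

√213 → a₀=14, period (1,1,2,6,1,8,1,6,2,1,1,28); ℓ=12 even so k=11
k=0  a_k=14  p_k/q_k = 14/1
k=1  a_k=1  p_k/q_k = 15/1
k=2  a_k=1  p_k/q_k = 29/2
k=3  a_k=2  p_k/q_k = 73/5
k=4  a_k=6  p_k/q_k = 467/32
…
k=6  a_k=8  p_k/q_k = 4787/328
k=7  a_k=1  p_k/q_k = 5327/365
…
k=9  a_k=2  p_k/q_k = 78825/5401
k=10  a_k=1  p_k/q_k = 115574/7919
k=11  a_k=1  p_k/q_k = 194399/13320
fundamental: x₁=194399, y₁=13320  (since 37790971201 − 213·177422400 = 1)
k=2:  x_2 = 194399·194399+213·13320·13320 = 75581942401,  y_2 = 194399·13320+13320·194399 = 5178789360
k=3:  x_3 = 194399·75581942401+213·13320·5178789360 = 29386108041429599,  y_3 = 194399·5178789360+13320·75581942401 = 2013502945575960
k=4:  x_4 = 194399·29386108041429599+213·13320·2013502945575960 = 11425260034216163289601,  y_4 = 194399·2013502945575960+13320·29386108041429599 = 782845918228863306720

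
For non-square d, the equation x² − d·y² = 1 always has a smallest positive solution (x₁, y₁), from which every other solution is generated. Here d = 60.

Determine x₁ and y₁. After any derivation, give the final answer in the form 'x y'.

√60 → a₀=7, period (1,2,1,14); ℓ=4 even so k=3
i=0: a=7 ⇒ p=7, q=1
i=1: a=1 ⇒ p=8, q=1
i=2: a=2 ⇒ p=23, q=3
i=3: a=1 ⇒ p=31, q=4
→ (31, 4).  Check: 31²=961, 60·4²=960, difference 1.

31 4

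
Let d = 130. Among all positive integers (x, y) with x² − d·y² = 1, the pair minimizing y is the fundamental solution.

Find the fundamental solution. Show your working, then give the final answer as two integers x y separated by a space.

√130 = [11; 2,2,22, …], period ℓ=3 (odd) → k=5
step 0: (11, 1)  from 11·(1,0) + (0,1)
…
step 2: (57, 5)  from 2·(23,2) + (11,1)
step 3: (1277, 112)  from 22·(57,5) + (23,2)
step 4: (2611, 229)  from 2·(1277,112) + (57,5)
step 5: (6499, 570)  from 2·(2611,229) + (1277,112)
fundamental: x₁=6499, y₁=570  (since 42237001 − 130·324900 = 1)

6499 570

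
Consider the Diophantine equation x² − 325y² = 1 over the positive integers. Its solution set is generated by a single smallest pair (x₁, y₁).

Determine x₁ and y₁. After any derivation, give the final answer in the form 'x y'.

649 36

d=325: √d = [18; 36] (ℓ=1, odd), read p_1/q_1
k=0  a_k=18  p_k/q_k = 18/1
k=1  a_k=36  p_k/q_k = 649/36
(x₁, y₁) = (649, 36);  649² − 325·36² = 1 ✓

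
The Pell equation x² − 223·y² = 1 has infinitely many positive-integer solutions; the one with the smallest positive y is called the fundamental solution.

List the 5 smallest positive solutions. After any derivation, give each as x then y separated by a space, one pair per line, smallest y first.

d=223: √d = [14; 1,13,1,28] (ℓ=4, even), read p_3/q_3
step 0: (14, 1)  from 14·(1,0) + (0,1)
step 1: (15, 1)  from 1·(14,1) + (1,0)
step 2: (209, 14)  from 13·(15,1) + (14,1)
step 3: (224, 15)  from 1·(209,14) + (15,1)
fundamental: x₁=224, y₁=15  (since 50176 − 223·225 = 1)
n=2: (224,15)∘(224,15) = (224·224+223·15·15, 224·15+15·224) = (100351,6720)
n=3: (100351,6720)∘(224,15) = (224·100351+223·15·6720, 224·6720+15·100351) = (44957024,3010545)
n=4: (44957024,3010545)∘(224,15) = (224·44957024+223·15·3010545, 224·3010545+15·44957024) = (20140646401,1348717440)
n=5: (20140646401,1348717440)∘(224,15) = (224·20140646401+223·15·1348717440, 224·1348717440+15·20140646401) = (9022964630624,604222402575)

224 15
100351 6720
44957024 3010545
20140646401 1348717440
9022964630624 604222402575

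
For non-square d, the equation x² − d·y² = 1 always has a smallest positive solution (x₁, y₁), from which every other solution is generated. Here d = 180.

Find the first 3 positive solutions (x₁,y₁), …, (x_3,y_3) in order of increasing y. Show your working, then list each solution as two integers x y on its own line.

√180 → a₀=13, period (2,2,2,26); ℓ=4 even so k=3
a_0=13:  p_0=13·1+0=13,  q_0=13·0+1=1
a_1=2:  p_1=2·13+1=27,  q_1=2·1+0=2
a_2=2:  p_2=2·27+13=67,  q_2=2·2+1=5
a_3=2:  p_3=2·67+27=161,  q_3=2·5+2=12
fundamental: x₁=161, y₁=12  (since 25921 − 180·144 = 1)
k=2:  x_2 = 161·161+180·12·12 = 51841,  y_2 = 161·12+12·161 = 3864
k=3:  x_3 = 161·51841+180·12·3864 = 16692641,  y_3 = 161·3864+12·51841 = 1244196

161 12
51841 3864
16692641 1244196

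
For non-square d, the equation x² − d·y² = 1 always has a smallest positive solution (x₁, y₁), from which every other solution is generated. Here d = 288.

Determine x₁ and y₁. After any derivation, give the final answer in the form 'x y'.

17 1

√288 = [16; 1,32, …], period ℓ=2 (even) → k=1
k=0  a_k=16  p_k/q_k = 16/1
k=1  a_k=1  p_k/q_k = 17/1
fundamental: x₁=17, y₁=1  (since 289 − 288·1 = 1)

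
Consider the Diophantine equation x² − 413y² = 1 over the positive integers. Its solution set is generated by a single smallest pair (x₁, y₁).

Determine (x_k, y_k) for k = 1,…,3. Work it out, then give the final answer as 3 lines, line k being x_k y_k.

√413 = [20; 3,9,1,4,1,9,3,40, …], period ℓ=8 (even) → k=7
k=0  a_k=20  p_k/q_k = 20/1
k=1  a_k=3  p_k/q_k = 61/3
…
k=3  a_k=1  p_k/q_k = 630/31
k=4  a_k=4  p_k/q_k = 3089/152
…
k=6  a_k=9  p_k/q_k = 36560/1799
k=7  a_k=3  p_k/q_k = 113399/5580
→ (113399, 5580).  Check: 113399²=12859333201, 413·5580²=12859333200, difference 1.
(113399+5580√413)^2 = 25718666401 + 1265532840√413
(113399+5580√413)^3 = 5832942102300599 + 287020317040740√413

113399 5580
25718666401 1265532840
5832942102300599 287020317040740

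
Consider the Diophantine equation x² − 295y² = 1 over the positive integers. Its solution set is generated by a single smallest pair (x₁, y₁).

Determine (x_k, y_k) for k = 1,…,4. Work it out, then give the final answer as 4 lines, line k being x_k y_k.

√295 → a₀=17, period (5,1,2,3,2,6,2,3,2,1,5,34); ℓ=12 even so k=11
a_0=17:  p_0=17·1+0=17,  q_0=17·0+1=1
…
a_4=3:  p_4=3·292+103=979,  q_4=3·17+6=57
a_5=2:  p_5=2·979+292=2250,  q_5=2·57+17=131
…
a_7=2:  p_7=2·14479+2250=31208,  q_7=2·843+131=1817
…
a_9=2:  p_9=2·108103+31208=247414,  q_9=2·6294+1817=14405
a_10=1:  p_10=1·247414+108103=355517,  q_10=1·14405+6294=20699
a_11=5:  p_11=5·355517+247414=2024999,  q_11=5·20699+14405=117900
(x₁, y₁) = (2024999, 117900);  2024999² − 295·117900² = 1 ✓
(x_2, y_2) = (2024999·2024999 + 295·117900·117900, 2024999·117900 + 117900·2024999) = (8201241900001, 477494764200)
(x_3, y_3) = (2024999·8201241900001 + 295·117900·477494764200, 2024999·477494764200 + 117900·8201241900001) = (33215013292518224999, 1933852840020353700)
(x_4, y_4) = (2024999·33215013292518224999 + 295·117900·1933852840020353700, 2024999·1933852840020353700 + 117900·33215013292518224999) = (134520737404664024967600001, 7832100134376274949528400)

2024999 117900
8201241900001 477494764200
33215013292518224999 1933852840020353700
134520737404664024967600001 7832100134376274949528400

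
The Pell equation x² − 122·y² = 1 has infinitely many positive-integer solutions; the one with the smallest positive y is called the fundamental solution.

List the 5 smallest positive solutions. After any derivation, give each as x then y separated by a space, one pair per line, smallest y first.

d=122: √d = [11; 22] (ℓ=1, odd), read p_1/q_1
k=0  a_k=11  p_k/q_k = 11/1
k=1  a_k=22  p_k/q_k = 243/22
fundamental: x₁=243, y₁=22  (since 59049 − 122·484 = 1)
(x_2, y_2) = (243·243 + 122·22·22, 243·22 + 22·243) = (118097, 10692)
(x_3, y_3) = (243·118097 + 122·22·10692, 243·10692 + 22·118097) = (57394899, 5196290)
(x_4, y_4) = (243·57394899 + 122·22·5196290, 243·5196290 + 22·57394899) = (27893802817, 2525386248)
(x_5, y_5) = (243·27893802817 + 122·22·2525386248, 243·2525386248 + 22·27893802817) = (13556330774163, 1227332520238)

243 22
118097 10692
57394899 5196290
27893802817 2525386248
13556330774163 1227332520238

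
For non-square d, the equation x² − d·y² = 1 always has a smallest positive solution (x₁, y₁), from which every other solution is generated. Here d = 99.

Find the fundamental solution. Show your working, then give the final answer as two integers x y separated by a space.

10 1

√99 → a₀=9, period (1,18); ℓ=2 even so k=1
a_0=9:  p_0=9·1+0=9,  q_0=9·0+1=1
a_1=1:  p_1=1·9+1=10,  q_1=1·1+0=1
fundamental: x₁=10, y₁=1  (since 100 − 99·1 = 1)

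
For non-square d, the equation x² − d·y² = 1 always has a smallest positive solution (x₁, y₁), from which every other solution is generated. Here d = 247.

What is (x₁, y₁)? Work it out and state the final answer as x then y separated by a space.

√247 → a₀=15, period (1,2,1,1,9,1,9,1,1,2,1,30); ℓ=12 even so k=11
i=0: a=15 ⇒ p=15, q=1
i=1: a=1 ⇒ p=16, q=1
…
i=3: a=1 ⇒ p=63, q=4
…
i=6: a=1 ⇒ p=1163, q=74
…
i=10: a=2 ⇒ p=61089, q=3887
i=11: a=1 ⇒ p=85292, q=5427
fundamental: x₁=85292, y₁=5427  (since 7274725264 − 247·29452329 = 1)

85292 5427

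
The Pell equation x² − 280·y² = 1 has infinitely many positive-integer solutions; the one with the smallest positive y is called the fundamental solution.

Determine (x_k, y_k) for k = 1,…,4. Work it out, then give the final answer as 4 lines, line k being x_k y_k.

251 15
126001 7530
63252251 3780045
31752504001 1897575060

√280 = [16; 1,2,1,2,1,32, …], period ℓ=6 (even) → k=5
a_0=16:  p_0=16·1+0=16,  q_0=16·0+1=1
a_1=1:  p_1=1·16+1=17,  q_1=1·1+0=1
…
a_3=1:  p_3=1·50+17=67,  q_3=1·3+1=4
a_4=2:  p_4=2·67+50=184,  q_4=2·4+3=11
a_5=1:  p_5=1·184+67=251,  q_5=1·11+4=15
fundamental: x₁=251, y₁=15  (since 63001 − 280·225 = 1)
k=2:  x_2 = 251·251+280·15·15 = 126001,  y_2 = 251·15+15·251 = 7530
k=3:  x_3 = 251·126001+280·15·7530 = 63252251,  y_3 = 251·7530+15·126001 = 3780045
k=4:  x_4 = 251·63252251+280·15·3780045 = 31752504001,  y_4 = 251·3780045+15·63252251 = 1897575060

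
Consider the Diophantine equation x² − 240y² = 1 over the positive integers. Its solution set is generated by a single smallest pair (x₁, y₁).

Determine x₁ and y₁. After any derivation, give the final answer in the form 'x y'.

√240 = [15; 2,30, …], period ℓ=2 (even) → k=1
step 0: (15, 1)  from 15·(1,0) + (0,1)
step 1: (31, 2)  from 2·(15,1) + (1,0)
fundamental: x₁=31, y₁=2  (since 961 − 240·4 = 1)

31 2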